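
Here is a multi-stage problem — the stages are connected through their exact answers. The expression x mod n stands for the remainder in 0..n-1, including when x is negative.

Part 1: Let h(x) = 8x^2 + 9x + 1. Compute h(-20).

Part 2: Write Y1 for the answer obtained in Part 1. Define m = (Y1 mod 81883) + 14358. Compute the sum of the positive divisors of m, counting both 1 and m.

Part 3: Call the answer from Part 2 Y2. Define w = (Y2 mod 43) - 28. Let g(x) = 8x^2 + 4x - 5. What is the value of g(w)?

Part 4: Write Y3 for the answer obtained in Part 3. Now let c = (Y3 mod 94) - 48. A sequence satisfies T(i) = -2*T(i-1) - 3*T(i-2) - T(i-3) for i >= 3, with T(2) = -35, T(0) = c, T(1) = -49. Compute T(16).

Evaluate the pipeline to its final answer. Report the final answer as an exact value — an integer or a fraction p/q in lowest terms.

-36779

Part 1: 8*(-20)^2 + 9*(-20)^1 + 1 = (3200) + (-180) + (1) = 3021; answer 3021
Part 2: Y1 = 3021; m = 17379; 17379 = 3^2 * 1931; sigma = (1 + 3 + 9) * (1 + 1931) = 13 * 1932 = 25116; answer 25116
Part 3: Y2 = 25116; w = -24; 8*(-24)^2 + 4*(-24)^1 - 5 = (4608) + (-96) + (-5) = 4507; answer 4507
Part 4: Y3 = 4507; c = 41; T(3) = -2*(-35) - 3*(-49) - 1*(41) = 176; iterating: T(3)=176, T(4)=-198, T(5)=-97, T(6)=612, T(7)=-735, T(8)=-269, T(9)=2131, T(10)=-2720, T(11)=-684, T(12)=7397, T(13)=-10022, T(14)=-1463, T(15)=25595, T(16)=-36779; answer -36779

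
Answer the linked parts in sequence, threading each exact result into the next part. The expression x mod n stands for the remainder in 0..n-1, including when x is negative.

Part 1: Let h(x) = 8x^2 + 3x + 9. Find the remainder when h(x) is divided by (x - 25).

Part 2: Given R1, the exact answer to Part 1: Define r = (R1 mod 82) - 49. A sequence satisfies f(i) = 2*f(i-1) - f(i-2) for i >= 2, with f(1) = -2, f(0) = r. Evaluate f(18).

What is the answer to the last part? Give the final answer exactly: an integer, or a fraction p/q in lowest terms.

Part 1: remainder = value at the root: 8*(25)^2 + 3*(25)^1 + 9 = (5000) + (75) + (9) = 5084; answer 5084
Part 2: R1 = 5084; r = -49; f(2) = 2*(-2) - 1*(-49) = 45; iterating: f(2)=45, f(3)=92, f(4)=139, f(5)=186, f(6)=233, f(7)=280, f(8)=327, f(9)=374, f(10)=421, f(11)=468, f(12)=515, f(13)=562, f(14)=609, f(15)=656, f(16)=703, f(17)=750, f(18)=797; answer 797

797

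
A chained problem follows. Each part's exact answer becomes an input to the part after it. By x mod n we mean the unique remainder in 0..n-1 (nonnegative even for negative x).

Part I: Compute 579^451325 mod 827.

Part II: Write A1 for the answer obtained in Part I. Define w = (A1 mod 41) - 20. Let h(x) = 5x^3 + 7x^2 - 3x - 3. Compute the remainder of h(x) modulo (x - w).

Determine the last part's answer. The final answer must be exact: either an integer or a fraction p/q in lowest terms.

-2091

Part I: squarings mod 827: 579^1=579, 579^2=306, 579^4=185, 579^8=318, 579^16=230, 579^32=799, 579^64=784, 579^128=195, 579^256=810, 579^512=289, 579^1024=821, 579^2048=36, 579^4096=469, 579^8192=806, 579^16384=441, 579^32768=136, 579^65536=302, 579^131072=234, 579^262144=174; 579^451325 = 579^1 * 579^4 * 579^8 * 579^16 * 579^32 * 579^64 * 579^128 * 579^512 * 579^8192 * 579^16384 * 579^32768 * 579^131072 * 579^262144 = 586 (mod 827); answer 586
Part II: A1 = 586; w = -8; remainder = value at the root: 5*(-8)^3 + 7*(-8)^2 - 3*(-8)^1 - 3 = (-2560) + (448) + (24) + (-3) = -2091; answer -2091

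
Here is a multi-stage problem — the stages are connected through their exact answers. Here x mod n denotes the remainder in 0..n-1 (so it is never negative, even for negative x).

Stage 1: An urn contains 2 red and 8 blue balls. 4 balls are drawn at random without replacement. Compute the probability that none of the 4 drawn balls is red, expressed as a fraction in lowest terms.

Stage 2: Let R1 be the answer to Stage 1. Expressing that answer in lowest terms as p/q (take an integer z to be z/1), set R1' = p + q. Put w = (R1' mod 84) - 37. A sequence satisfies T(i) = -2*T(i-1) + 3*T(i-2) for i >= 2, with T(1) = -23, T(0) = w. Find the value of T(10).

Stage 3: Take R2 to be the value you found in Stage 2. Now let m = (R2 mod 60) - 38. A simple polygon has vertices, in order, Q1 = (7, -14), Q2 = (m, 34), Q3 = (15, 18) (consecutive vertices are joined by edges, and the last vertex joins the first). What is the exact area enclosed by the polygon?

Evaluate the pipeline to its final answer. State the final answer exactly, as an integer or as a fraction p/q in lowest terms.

Stage 1: total draws C(10,4) = 210; favorable C(8,4) = 70; P = 1/3; answer 1/3
Stage 2: R1 = 1/3; threaded value p + q = 4; w = -33; T(2) = -2*(-23) + 3*(-33) = -53; iterating: T(2)=-53, T(3)=37, T(4)=-233, T(5)=577, T(6)=-1853, T(7)=5437, T(8)=-16433, T(9)=49177, T(10)=-147653; answer -147653
Stage 3: R2 = -147653; m = -31; cross terms: (7*34 - -31*-14)=-196, (-31*18 - 15*34)=-1068, (15*-14 - 7*18)=-336; twice the area = |-1600| = 1600; area = 800; answer 800

800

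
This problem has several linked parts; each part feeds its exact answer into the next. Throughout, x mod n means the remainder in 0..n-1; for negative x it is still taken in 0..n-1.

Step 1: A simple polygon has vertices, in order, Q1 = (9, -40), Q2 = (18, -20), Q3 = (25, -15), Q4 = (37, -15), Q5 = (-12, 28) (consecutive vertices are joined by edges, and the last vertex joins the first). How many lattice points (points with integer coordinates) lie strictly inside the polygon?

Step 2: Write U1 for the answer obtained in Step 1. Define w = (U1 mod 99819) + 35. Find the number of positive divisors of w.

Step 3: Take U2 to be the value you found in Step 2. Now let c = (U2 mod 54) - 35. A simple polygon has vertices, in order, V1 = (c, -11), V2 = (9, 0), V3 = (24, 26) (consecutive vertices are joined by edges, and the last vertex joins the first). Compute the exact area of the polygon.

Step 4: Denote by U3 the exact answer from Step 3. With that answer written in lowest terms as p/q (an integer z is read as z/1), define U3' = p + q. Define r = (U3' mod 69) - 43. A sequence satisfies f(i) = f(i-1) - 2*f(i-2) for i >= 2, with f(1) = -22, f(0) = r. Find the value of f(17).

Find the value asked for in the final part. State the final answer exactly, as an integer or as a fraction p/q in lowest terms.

Step 1: cross terms: (9*-20 - 18*-40)=540, (18*-15 - 25*-20)=230, (25*-15 - 37*-15)=180, (37*28 - -12*-15)=856, (-12*-40 - 9*28)=228; twice the area = |2034| = 2034; area = 1017; boundary points = 1 + 1 + 12 + 1 + 1 = 16; strictly interior points = area - boundary/2 + 1 = 1010; answer 1010
Step 2: U1 = 1010; w = 1045; 1045 = 5 * 11 * 19; number of divisors = (1+1) * (1+1) * (1+1) = 8; answer 8
Step 3: U2 = 8; c = -27; cross terms: (-27*0 - 9*-11)=99, (9*26 - 24*0)=234, (24*-11 - -27*26)=438; twice the area = |771| = 771; area = 771/2; answer 771/2
Step 4: U3 = 771/2; threaded value p + q = 773; r = -29; f(2) = 1*(-22) - 2*(-29) = 36; iterating: f(2)=36, f(3)=80, f(4)=8, f(5)=-152, f(6)=-168, f(7)=136, f(8)=472, f(9)=200, f(10)=-744, f(11)=-1144, f(12)=344, f(13)=2632, f(14)=1944, f(15)=-3320, f(16)=-7208, f(17)=-568; answer -568

-568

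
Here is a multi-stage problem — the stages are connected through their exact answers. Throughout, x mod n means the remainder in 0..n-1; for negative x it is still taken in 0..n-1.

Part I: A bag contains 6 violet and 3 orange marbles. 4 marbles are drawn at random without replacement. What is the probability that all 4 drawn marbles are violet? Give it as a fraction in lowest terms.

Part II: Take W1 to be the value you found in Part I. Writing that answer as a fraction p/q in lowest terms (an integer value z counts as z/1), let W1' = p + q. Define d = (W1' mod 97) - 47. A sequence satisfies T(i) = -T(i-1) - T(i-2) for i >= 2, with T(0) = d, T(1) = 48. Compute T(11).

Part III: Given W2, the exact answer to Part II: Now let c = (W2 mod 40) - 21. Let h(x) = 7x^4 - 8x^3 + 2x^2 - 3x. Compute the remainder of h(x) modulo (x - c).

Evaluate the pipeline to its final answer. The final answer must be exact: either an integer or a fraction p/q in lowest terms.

92048

Part I: total draws C(9,4) = 126; favorable C(6,4) = 15; P = 5/42; answer 5/42
Part II: W1 = 5/42; threaded value p + q = 47; d = 0; T(2) = -1*(48) - 1*(0) = -48; iterating: T(2)=-48, T(3)=0, T(4)=48, T(5)=-48, T(6)=0, T(7)=48, T(8)=-48, T(9)=0, T(10)=48, T(11)=-48; answer -48
Part III: W2 = -48; c = 11; remainder = value at the root: 7*(11)^4 - 8*(11)^3 + 2*(11)^2 - 3*(11)^1 = (102487) + (-10648) + (242) + (-33) = 92048; answer 92048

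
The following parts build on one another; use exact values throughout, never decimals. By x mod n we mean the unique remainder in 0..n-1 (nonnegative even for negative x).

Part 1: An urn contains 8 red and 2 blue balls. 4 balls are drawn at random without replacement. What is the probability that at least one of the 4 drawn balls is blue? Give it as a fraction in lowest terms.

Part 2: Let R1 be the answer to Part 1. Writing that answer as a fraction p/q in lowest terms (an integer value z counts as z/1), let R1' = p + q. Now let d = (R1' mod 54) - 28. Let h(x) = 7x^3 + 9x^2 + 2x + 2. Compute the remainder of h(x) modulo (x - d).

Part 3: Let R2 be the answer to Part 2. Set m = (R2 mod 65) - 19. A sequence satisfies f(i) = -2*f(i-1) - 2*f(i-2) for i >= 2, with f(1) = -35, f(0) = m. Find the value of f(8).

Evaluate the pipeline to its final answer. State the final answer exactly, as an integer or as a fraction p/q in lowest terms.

Part 1: total draws C(10,4) = 210; complement C(8,4) = 70; favorable 210 - 70 = 140; P = 2/3; answer 2/3
Part 2: R1 = 2/3; threaded value p + q = 5; d = -23; remainder = value at the root: 7*(-23)^3 + 9*(-23)^2 + 2*(-23)^1 + 2 = (-85169) + (4761) + (-46) + (2) = -80452; answer -80452
Part 3: R2 = -80452; m = -1; f(2) = -2*(-35) - 2*(-1) = 72; iterating: f(2)=72, f(3)=-74, f(4)=4, f(5)=140, f(6)=-288, f(7)=296, f(8)=-16; answer -16

-16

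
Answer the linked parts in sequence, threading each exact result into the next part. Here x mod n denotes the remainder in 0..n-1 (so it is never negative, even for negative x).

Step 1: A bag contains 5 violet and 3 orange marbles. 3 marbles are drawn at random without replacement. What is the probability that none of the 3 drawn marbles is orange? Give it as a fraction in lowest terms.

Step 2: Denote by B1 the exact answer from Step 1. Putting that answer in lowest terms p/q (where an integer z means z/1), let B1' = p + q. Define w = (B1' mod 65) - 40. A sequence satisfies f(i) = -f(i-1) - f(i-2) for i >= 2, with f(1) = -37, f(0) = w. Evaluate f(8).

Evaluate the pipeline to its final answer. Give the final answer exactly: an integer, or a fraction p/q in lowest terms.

44

Step 1: total draws C(8,3) = 56; favorable C(5,3) = 10; P = 5/28; answer 5/28
Step 2: B1 = 5/28; threaded value p + q = 33; w = -7; f(2) = -1*(-37) - 1*(-7) = 44; iterating: f(2)=44, f(3)=-7, f(4)=-37, f(5)=44, f(6)=-7, f(7)=-37, f(8)=44; answer 44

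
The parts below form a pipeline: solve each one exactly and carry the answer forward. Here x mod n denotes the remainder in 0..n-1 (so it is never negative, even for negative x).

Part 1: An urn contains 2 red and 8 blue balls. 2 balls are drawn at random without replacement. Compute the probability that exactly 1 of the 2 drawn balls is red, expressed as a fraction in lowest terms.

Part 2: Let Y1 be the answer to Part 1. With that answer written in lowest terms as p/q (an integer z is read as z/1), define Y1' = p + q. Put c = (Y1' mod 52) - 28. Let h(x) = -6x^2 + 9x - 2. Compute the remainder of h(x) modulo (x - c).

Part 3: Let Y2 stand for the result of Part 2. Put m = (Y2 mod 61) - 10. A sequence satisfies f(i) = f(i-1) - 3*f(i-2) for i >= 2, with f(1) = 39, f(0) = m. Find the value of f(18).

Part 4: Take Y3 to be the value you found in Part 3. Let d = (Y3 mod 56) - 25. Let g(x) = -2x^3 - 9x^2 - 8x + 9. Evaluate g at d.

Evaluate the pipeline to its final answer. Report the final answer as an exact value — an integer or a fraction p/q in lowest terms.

Part 1: total draws C(10,2) = 45; favorable C(2,1)*C(8,1) = 16; P = 16/45; answer 16/45
Part 2: Y1 = 16/45; threaded value p + q = 61; c = -19; remainder = value at the root: -6*(-19)^2 + 9*(-19)^1 - 2 = (-2166) + (-171) + (-2) = -2339; answer -2339
Part 3: Y2 = -2339; m = 30; f(2) = 1*(39) - 3*(30) = -51; iterating: f(2)=-51, f(3)=-168, f(4)=-15, f(5)=489, f(6)=534, f(7)=-933, f(8)=-2535, f(9)=264, f(10)=7869, f(11)=7077, f(12)=-16530, f(13)=-37761, f(14)=11829, f(15)=125112, f(16)=89625, f(17)=-285711, f(18)=-554586; answer -554586
Part 4: Y3 = -554586; d = 13; -2*(13)^3 - 9*(13)^2 - 8*(13)^1 + 9 = (-4394) + (-1521) + (-104) + (9) = -6010; answer -6010

-6010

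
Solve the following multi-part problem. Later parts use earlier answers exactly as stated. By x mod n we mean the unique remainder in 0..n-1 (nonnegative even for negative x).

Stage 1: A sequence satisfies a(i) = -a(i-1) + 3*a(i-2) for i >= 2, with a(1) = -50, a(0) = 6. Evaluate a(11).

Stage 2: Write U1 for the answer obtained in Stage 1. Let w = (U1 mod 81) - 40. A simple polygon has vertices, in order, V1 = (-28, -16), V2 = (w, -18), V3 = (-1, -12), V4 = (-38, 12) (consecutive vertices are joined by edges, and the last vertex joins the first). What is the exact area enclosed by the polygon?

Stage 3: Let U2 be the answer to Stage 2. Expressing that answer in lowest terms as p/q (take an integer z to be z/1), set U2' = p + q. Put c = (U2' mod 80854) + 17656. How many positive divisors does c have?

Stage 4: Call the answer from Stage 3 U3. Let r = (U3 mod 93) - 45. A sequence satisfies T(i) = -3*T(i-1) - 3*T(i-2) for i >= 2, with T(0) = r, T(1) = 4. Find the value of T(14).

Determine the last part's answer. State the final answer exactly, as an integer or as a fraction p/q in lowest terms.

54675

Stage 1: a(2) = -1*(-50) + 3*(6) = 68; iterating: a(2)=68, a(3)=-218, a(4)=422, a(5)=-1076, a(6)=2342, a(7)=-5570, a(8)=12596, a(9)=-29306, a(10)=67094, a(11)=-155012; answer -155012
Stage 2: U1 = -155012; w = -18; cross terms: (-28*-18 - -18*-16)=216, (-18*-12 - -1*-18)=198, (-1*12 - -38*-12)=-468, (-38*-16 - -28*12)=944; twice the area = |890| = 890; area = 445; answer 445
Stage 3: U2 = 445; threaded value p + q = 446; c = 18102; 18102 = 2 * 3 * 7 * 431; number of divisors = (1+1) * (1+1) * (1+1) * (1+1) = 16; answer 16
Stage 4: U3 = 16; r = -29; T(2) = -3*(4) - 3*(-29) = 75; iterating: T(2)=75, T(3)=-237, T(4)=486, T(5)=-747, T(6)=783, T(7)=-108, T(8)=-2025, T(9)=6399, T(10)=-13122, T(11)=20169, T(12)=-21141, T(13)=2916, T(14)=54675; answer 54675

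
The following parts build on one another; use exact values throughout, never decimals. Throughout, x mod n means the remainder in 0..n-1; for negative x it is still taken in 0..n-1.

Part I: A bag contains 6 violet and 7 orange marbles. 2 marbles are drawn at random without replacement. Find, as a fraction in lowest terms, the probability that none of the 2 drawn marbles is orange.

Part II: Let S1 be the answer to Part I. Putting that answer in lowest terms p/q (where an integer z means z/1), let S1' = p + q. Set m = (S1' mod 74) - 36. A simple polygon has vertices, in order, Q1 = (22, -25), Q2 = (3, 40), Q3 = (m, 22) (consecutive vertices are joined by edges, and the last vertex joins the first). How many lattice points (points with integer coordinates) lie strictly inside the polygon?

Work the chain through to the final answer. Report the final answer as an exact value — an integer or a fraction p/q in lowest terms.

430

Part I: total draws C(13,2) = 78; favorable C(6,2) = 15; P = 5/26; answer 5/26
Part II: S1 = 5/26; threaded value p + q = 31; m = -5; cross terms: (22*40 - 3*-25)=955, (3*22 - -5*40)=266, (-5*-25 - 22*22)=-359; twice the area = |862| = 862; area = 431; boundary points = 1 + 2 + 1 = 4; strictly interior points = area - boundary/2 + 1 = 430; answer 430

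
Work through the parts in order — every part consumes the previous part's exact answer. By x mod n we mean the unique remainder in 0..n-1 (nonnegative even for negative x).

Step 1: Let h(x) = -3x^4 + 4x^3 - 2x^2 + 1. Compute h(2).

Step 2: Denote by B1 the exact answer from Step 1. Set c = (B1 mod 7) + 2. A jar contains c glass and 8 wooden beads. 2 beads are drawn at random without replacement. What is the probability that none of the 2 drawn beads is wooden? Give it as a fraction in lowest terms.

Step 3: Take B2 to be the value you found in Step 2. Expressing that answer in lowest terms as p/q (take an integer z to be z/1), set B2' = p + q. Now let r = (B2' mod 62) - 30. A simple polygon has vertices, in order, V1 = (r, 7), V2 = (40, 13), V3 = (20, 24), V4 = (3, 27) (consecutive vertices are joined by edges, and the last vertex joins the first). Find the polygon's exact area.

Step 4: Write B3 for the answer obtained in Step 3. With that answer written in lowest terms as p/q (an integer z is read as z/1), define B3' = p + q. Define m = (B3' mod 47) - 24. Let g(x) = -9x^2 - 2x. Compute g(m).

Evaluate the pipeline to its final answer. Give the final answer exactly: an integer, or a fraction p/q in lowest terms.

Step 1: -3*(2)^4 + 4*(2)^3 - 2*(2)^2 + 1 = (-48) + (32) + (-8) + (1) = -23; answer -23
Step 2: B1 = -23; c = 7; total draws C(15,2) = 105; favorable C(7,2) = 21; P = 1/5; answer 1/5
Step 3: B2 = 1/5; threaded value p + q = 6; r = -24; cross terms: (-24*13 - 40*7)=-592, (40*24 - 20*13)=700, (20*27 - 3*24)=468, (3*7 - -24*27)=669; twice the area = |1245| = 1245; area = 1245/2; answer 1245/2
Step 4: B3 = 1245/2; threaded value p + q = 1247; m = 1; -9*(1)^2 - 2*(1)^1 = (-9) + (-2) = -11; answer -11

-11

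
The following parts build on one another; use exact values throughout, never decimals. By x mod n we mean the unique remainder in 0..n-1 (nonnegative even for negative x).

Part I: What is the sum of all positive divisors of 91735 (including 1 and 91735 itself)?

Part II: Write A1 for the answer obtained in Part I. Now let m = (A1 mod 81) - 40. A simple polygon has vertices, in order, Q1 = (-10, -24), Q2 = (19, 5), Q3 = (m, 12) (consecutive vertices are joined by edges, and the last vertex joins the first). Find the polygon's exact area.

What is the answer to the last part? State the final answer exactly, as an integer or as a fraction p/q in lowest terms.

Part I: 91735 = 5 * 7 * 2621; sigma = (1 + 5) * (1 + 7) * (1 + 2621) = 6 * 8 * 2622 = 125856; answer 125856
Part II: A1 = 125856; m = 23; cross terms: (-10*5 - 19*-24)=406, (19*12 - 23*5)=113, (23*-24 - -10*12)=-432; twice the area = |87| = 87; area = 87/2; answer 87/2

87/2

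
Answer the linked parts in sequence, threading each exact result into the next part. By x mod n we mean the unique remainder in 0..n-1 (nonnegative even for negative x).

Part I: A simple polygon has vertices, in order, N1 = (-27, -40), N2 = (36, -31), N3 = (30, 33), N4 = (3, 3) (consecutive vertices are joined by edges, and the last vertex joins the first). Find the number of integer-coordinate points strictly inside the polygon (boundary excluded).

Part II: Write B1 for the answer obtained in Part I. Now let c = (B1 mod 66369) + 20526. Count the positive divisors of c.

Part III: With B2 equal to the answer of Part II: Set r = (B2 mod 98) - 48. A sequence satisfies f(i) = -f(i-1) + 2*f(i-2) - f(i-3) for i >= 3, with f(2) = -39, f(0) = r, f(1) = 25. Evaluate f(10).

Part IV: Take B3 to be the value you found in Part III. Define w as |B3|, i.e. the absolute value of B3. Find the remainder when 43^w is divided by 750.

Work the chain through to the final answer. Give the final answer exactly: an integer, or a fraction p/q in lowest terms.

343

Part I: cross terms: (-27*-31 - 36*-40)=2277, (36*33 - 30*-31)=2118, (30*3 - 3*33)=-9, (3*-40 - -27*3)=-39; twice the area = |4347| = 4347; area = 4347/2; boundary points = 9 + 2 + 3 + 1 = 15; strictly interior points = area - boundary/2 + 1 = 2167; answer 2167
Part II: B1 = 2167; c = 22693; 22693 = 11 * 2063; number of divisors = (1+1) * (1+1) = 4; answer 4
Part III: B2 = 4; r = -44; f(3) = -1*(-39) + 2*(25) - 1*(-44) = 133; iterating: f(3)=133, f(4)=-236, f(5)=541, f(6)=-1146, f(7)=2464, f(8)=-5297, f(9)=11371, f(10)=-24429; answer -24429
Part IV: B3 = -24429; w = 24429; squarings mod 750: 43^1=43, 43^2=349, 43^4=301, 43^8=601, 43^16=451, 43^32=151, 43^64=301, 43^128=601, 43^256=451, 43^512=151, 43^1024=301, 43^2048=601, 43^4096=451, 43^8192=151, 43^16384=301; 43^24429 = 43^1 * 43^4 * 43^8 * 43^32 * 43^64 * 43^256 * 43^512 * 43^1024 * 43^2048 * 43^4096 * 43^16384 = 343 (mod 750); answer 343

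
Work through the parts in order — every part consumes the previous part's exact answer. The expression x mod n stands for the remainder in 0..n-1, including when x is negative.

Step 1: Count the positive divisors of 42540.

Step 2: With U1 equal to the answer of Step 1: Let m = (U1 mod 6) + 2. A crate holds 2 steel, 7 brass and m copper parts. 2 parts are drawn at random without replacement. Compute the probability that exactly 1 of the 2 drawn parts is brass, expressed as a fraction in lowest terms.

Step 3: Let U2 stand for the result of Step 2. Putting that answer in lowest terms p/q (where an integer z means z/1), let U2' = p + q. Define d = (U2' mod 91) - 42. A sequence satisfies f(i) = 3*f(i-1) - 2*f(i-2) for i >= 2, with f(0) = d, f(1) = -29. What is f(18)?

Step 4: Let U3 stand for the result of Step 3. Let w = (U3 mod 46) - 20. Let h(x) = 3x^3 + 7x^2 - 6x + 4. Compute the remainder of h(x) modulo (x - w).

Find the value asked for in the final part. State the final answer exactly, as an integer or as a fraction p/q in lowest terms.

Step 1: 42540 = 2^2 * 3 * 5 * 709; number of divisors = (2+1) * (1+1) * (1+1) * (1+1) = 24; answer 24
Step 2: U1 = 24; m = 2; total draws C(11,2) = 55; favorable C(7,1)*C(4,1) = 28; P = 28/55; answer 28/55
Step 3: U2 = 28/55; threaded value p + q = 83; d = 41; f(2) = 3*(-29) - 2*(41) = -169; iterating: f(2)=-169, f(3)=-449, f(4)=-1009, f(5)=-2129, f(6)=-4369, f(7)=-8849, f(8)=-17809, f(9)=-35729, f(10)=-71569, f(11)=-143249, f(12)=-286609, f(13)=-573329, f(14)=-1146769, f(15)=-2293649, f(16)=-4587409, f(17)=-9174929, f(18)=-18349969; answer -18349969
Step 4: U3 = -18349969; w = 9; remainder = value at the root: 3*(9)^3 + 7*(9)^2 - 6*(9)^1 + 4 = (2187) + (567) + (-54) + (4) = 2704; answer 2704

2704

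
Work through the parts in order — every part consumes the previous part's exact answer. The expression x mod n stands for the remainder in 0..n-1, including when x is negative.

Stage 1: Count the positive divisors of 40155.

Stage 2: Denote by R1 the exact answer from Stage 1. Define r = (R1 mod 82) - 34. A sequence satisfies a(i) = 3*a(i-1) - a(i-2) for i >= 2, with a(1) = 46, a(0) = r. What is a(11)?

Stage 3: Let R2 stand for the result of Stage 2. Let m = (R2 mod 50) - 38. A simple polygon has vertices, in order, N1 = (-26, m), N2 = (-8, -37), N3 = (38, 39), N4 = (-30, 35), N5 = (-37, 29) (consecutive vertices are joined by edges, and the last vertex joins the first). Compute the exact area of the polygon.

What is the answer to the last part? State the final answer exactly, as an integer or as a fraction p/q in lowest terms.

Stage 1: 40155 = 3 * 5 * 2677; number of divisors = (1+1) * (1+1) * (1+1) = 8; answer 8
Stage 2: R1 = 8; r = -26; a(2) = 3*(46) - 1*(-26) = 164; iterating: a(2)=164, a(3)=446, a(4)=1174, a(5)=3076, a(6)=8054, a(7)=21086, a(8)=55204, a(9)=144526, a(10)=378374, a(11)=990596; answer 990596
Stage 3: R2 = 990596; m = 8; cross terms: (-26*-37 - -8*8)=1026, (-8*39 - 38*-37)=1094, (38*35 - -30*39)=2500, (-30*29 - -37*35)=425, (-37*8 - -26*29)=458; twice the area = |5503| = 5503; area = 5503/2; answer 5503/2

5503/2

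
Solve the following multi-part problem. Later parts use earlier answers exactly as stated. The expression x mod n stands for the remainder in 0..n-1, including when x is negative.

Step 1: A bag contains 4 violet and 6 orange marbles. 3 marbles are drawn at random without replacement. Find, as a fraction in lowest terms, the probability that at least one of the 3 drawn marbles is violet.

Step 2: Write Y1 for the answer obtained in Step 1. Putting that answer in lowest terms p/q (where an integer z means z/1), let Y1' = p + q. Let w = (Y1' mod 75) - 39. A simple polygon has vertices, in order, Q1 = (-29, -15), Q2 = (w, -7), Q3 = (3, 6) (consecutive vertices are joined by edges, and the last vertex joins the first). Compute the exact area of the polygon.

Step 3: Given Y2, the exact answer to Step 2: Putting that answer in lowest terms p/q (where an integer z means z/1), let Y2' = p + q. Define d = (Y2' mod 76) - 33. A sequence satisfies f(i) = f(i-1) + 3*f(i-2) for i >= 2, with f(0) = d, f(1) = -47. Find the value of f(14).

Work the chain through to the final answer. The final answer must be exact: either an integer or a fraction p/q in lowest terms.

-2559431

Step 1: total draws C(10,3) = 120; complement C(6,3) = 20; favorable 120 - 20 = 100; P = 5/6; answer 5/6
Step 2: Y1 = 5/6; threaded value p + q = 11; w = -28; cross terms: (-29*-7 - -28*-15)=-217, (-28*6 - 3*-7)=-147, (3*-15 - -29*6)=129; twice the area = |-235| = 235; area = 235/2; answer 235/2
Step 3: Y2 = 235/2; threaded value p + q = 237; d = -24; f(2) = 1*(-47) + 3*(-24) = -119; iterating: f(2)=-119, f(3)=-260, f(4)=-617, f(5)=-1397, f(6)=-3248, f(7)=-7439, f(8)=-17183, f(9)=-39500, f(10)=-91049, f(11)=-209549, f(12)=-482696, f(13)=-1111343, f(14)=-2559431; answer -2559431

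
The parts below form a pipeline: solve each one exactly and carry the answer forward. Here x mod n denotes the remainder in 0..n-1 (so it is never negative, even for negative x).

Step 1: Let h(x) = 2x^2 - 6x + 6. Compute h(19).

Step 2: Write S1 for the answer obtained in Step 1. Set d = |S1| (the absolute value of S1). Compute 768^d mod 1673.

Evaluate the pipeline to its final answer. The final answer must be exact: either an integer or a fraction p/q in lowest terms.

928

Step 1: 2*(19)^2 - 6*(19)^1 + 6 = (722) + (-114) + (6) = 614; answer 614
Step 2: S1 = 614; d = 614; squarings mod 1673: 768^1=768, 768^2=928, 768^4=1262, 768^8=1621, 768^16=1031, 768^32=606, 768^64=849, 768^128=1411, 768^256=51, 768^512=928; 768^614 = 768^2 * 768^4 * 768^32 * 768^64 * 768^512 = 928 (mod 1673); answer 928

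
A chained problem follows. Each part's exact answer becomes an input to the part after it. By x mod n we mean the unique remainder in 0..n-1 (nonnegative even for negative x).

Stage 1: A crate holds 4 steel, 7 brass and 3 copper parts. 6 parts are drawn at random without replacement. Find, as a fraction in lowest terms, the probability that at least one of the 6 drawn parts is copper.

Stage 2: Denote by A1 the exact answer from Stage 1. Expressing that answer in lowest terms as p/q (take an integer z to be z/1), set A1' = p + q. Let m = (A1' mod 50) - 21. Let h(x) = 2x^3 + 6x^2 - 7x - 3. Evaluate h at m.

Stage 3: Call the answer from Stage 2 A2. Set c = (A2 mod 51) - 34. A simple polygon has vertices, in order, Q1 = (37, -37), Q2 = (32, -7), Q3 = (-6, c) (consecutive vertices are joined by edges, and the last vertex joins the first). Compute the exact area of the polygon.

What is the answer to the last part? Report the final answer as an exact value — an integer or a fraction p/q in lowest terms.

555

Stage 1: total draws C(14,6) = 3003; complement C(11,6) = 462; favorable 3003 - 462 = 2541; P = 11/13; answer 11/13
Stage 2: A1 = 11/13; threaded value p + q = 24; m = 3; 2*(3)^3 + 6*(3)^2 - 7*(3)^1 - 3 = (54) + (54) + (-21) + (-3) = 84; answer 84
Stage 3: A2 = 84; c = -1; cross terms: (37*-7 - 32*-37)=925, (32*-1 - -6*-7)=-74, (-6*-37 - 37*-1)=259; twice the area = |1110| = 1110; area = 555; answer 555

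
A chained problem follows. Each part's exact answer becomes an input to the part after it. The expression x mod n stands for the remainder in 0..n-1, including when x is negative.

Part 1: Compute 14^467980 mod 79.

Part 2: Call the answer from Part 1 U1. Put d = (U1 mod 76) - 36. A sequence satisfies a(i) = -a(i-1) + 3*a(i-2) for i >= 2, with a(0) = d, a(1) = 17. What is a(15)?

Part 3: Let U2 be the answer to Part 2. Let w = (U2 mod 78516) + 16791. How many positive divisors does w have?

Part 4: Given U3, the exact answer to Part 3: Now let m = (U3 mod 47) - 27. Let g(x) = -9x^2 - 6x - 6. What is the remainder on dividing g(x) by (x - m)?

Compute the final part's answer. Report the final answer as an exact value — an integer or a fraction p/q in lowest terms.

Part 1: squarings mod 79: 14^1=14, 14^2=38, 14^4=22, 14^8=10, 14^16=21, 14^32=46, 14^64=62, 14^128=52, 14^256=18, 14^512=8, 14^1024=64, 14^2048=67, 14^4096=65, 14^8192=38, 14^16384=22, 14^32768=10, 14^65536=21, 14^131072=46, 14^262144=62; 14^467980 = 14^4 * 14^8 * 14^1024 * 14^8192 * 14^65536 * 14^131072 * 14^262144 = 46 (mod 79); answer 46
Part 2: U1 = 46; d = 10; a(2) = -1*(17) + 3*(10) = 13; iterating: a(2)=13, a(3)=38, a(4)=1, a(5)=113, a(6)=-110, a(7)=449, a(8)=-779, a(9)=2126, a(10)=-4463, a(11)=10841, a(12)=-24230, a(13)=56753, a(14)=-129443, a(15)=299702; answer 299702
Part 3: U2 = 299702; w = 80945; 80945 = 5 * 16189; number of divisors = (1+1) * (1+1) = 4; answer 4
Part 4: U3 = 4; m = -23; remainder = value at the root: -9*(-23)^2 - 6*(-23)^1 - 6 = (-4761) + (138) + (-6) = -4629; answer -4629

-4629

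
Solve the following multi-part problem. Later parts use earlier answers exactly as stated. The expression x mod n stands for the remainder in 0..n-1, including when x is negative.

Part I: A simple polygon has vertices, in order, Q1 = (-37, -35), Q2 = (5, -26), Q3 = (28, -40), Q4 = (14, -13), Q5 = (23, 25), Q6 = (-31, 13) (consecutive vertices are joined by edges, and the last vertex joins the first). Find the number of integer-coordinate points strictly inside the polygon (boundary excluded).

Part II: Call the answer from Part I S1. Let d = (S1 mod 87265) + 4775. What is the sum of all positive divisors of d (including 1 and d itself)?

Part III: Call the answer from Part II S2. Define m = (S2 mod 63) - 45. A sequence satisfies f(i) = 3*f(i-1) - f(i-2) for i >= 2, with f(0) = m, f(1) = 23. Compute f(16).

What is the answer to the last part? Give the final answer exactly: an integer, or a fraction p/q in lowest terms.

42612747

Part I: cross terms: (-37*-26 - 5*-35)=1137, (5*-40 - 28*-26)=528, (28*-13 - 14*-40)=196, (14*25 - 23*-13)=649, (23*13 - -31*25)=1074, (-31*-35 - -37*13)=1566; twice the area = |5150| = 5150; area = 2575; boundary points = 3 + 1 + 1 + 1 + 6 + 6 = 18; strictly interior points = area - boundary/2 + 1 = 2567; answer 2567
Part II: S1 = 2567; d = 7342; 7342 = 2 * 3671; sigma = (1 + 2) * (1 + 3671) = 3 * 3672 = 11016; answer 11016
Part III: S2 = 11016; m = 9; f(2) = 3*(23) - 1*(9) = 60; iterating: f(2)=60, f(3)=157, f(4)=411, f(5)=1076, f(6)=2817, f(7)=7375, f(8)=19308, f(9)=50549, f(10)=132339, f(11)=346468, f(12)=907065, f(13)=2374727, f(14)=6217116, f(15)=16276621, f(16)=42612747; answer 42612747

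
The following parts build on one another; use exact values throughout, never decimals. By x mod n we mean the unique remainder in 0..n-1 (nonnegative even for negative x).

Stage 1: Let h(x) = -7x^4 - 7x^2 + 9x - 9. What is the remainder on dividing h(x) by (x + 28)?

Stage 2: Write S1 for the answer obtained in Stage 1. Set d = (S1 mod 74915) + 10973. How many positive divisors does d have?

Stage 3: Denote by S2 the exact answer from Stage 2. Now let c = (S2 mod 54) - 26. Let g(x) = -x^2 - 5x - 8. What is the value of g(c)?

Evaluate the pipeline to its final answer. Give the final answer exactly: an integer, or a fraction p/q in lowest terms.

-58

Stage 1: remainder = value at the root: -7*(-28)^4 - 7*(-28)^2 + 9*(-28)^1 - 9 = (-4302592) + (-5488) + (-252) + (-9) = -4308341; answer -4308341
Stage 2: S1 = -4308341; d = 47702; 47702 = 2 * 17 * 23 * 61; number of divisors = (1+1) * (1+1) * (1+1) * (1+1) = 16; answer 16
Stage 3: S2 = 16; c = -10; -1*(-10)^2 - 5*(-10)^1 - 8 = (-100) + (50) + (-8) = -58; answer -58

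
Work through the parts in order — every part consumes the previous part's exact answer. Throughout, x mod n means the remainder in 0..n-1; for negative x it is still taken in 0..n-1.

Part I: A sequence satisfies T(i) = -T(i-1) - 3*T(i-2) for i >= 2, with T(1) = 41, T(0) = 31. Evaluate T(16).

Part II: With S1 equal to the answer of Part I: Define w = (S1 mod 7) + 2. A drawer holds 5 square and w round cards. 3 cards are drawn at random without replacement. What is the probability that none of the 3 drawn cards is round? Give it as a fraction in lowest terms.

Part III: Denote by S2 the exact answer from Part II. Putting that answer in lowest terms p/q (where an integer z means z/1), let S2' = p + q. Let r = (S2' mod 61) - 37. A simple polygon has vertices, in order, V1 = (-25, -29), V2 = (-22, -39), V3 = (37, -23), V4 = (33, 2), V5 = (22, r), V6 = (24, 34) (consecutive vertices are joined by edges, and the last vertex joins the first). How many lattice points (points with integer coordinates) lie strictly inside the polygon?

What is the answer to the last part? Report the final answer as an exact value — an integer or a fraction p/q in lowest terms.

1934

Part I: T(2) = -1*(41) - 3*(31) = -134; iterating: T(2)=-134, T(3)=11, T(4)=391, T(5)=-424, T(6)=-749, T(7)=2021, T(8)=226, T(9)=-6289, T(10)=5611, T(11)=13256, T(12)=-30089, T(13)=-9679, T(14)=99946, T(15)=-70909, T(16)=-228929; answer -228929
Part II: S1 = -228929; w = 8; total draws C(13,3) = 286; favorable C(5,3) = 10; P = 5/143; answer 5/143
Part III: S2 = 5/143; threaded value p + q = 148; r = -11; cross terms: (-25*-39 - -22*-29)=337, (-22*-23 - 37*-39)=1949, (37*2 - 33*-23)=833, (33*-11 - 22*2)=-407, (22*34 - 24*-11)=1012, (24*-29 - -25*34)=154; twice the area = |3878| = 3878; area = 1939; boundary points = 1 + 1 + 1 + 1 + 1 + 7 = 12; strictly interior points = area - boundary/2 + 1 = 1934; answer 1934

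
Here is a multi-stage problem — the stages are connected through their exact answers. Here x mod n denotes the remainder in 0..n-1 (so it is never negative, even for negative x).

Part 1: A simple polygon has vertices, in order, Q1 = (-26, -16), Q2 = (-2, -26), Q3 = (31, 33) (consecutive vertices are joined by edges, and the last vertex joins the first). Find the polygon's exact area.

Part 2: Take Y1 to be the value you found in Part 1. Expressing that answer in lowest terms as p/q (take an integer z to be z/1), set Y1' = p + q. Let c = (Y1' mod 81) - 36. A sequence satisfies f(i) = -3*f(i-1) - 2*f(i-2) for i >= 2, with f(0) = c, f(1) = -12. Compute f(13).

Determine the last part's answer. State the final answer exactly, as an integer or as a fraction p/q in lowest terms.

131028

Part 1: cross terms: (-26*-26 - -2*-16)=644, (-2*33 - 31*-26)=740, (31*-16 - -26*33)=362; twice the area = |1746| = 1746; area = 873; answer 873
Part 2: Y1 = 873; threaded value p + q = 874; c = 28; f(2) = -3*(-12) - 2*(28) = -20; iterating: f(2)=-20, f(3)=84, f(4)=-212, f(5)=468, f(6)=-980, f(7)=2004, f(8)=-4052, f(9)=8148, f(10)=-16340, f(11)=32724, f(12)=-65492, f(13)=131028; answer 131028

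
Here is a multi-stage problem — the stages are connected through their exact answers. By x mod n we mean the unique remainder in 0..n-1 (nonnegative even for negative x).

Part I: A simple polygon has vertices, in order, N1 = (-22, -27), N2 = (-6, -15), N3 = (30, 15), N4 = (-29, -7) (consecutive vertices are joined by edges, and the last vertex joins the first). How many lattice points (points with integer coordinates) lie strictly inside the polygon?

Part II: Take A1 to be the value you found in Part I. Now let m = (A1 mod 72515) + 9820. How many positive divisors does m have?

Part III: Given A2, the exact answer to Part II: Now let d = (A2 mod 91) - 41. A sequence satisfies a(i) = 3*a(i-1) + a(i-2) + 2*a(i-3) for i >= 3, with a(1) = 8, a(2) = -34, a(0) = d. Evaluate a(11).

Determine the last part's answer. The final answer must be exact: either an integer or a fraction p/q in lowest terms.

Part I: cross terms: (-22*-15 - -6*-27)=168, (-6*15 - 30*-15)=360, (30*-7 - -29*15)=225, (-29*-27 - -22*-7)=629; twice the area = |1382| = 1382; area = 691; boundary points = 4 + 6 + 1 + 1 = 12; strictly interior points = area - boundary/2 + 1 = 686; answer 686
Part II: A1 = 686; m = 10506; 10506 = 2 * 3 * 17 * 103; number of divisors = (1+1) * (1+1) * (1+1) * (1+1) = 16; answer 16
Part III: A2 = 16; d = -25; a(3) = 3*(-34) + 1*(8) + 2*(-25) = -144; iterating: a(3)=-144, a(4)=-450, a(5)=-1562, a(6)=-5424, a(7)=-18734, a(8)=-64750, a(9)=-223832, a(10)=-773714, a(11)=-2674474; answer -2674474

-2674474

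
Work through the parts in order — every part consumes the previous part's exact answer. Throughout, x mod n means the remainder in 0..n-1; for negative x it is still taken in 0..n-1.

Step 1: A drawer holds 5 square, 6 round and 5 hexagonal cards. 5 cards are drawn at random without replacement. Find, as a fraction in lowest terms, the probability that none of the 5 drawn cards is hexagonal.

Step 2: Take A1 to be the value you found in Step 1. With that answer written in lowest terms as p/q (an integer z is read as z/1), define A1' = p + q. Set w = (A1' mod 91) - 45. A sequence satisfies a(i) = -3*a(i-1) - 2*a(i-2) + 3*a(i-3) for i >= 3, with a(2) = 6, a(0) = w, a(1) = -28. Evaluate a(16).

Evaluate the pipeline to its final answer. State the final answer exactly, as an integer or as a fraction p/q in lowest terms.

-73326

Step 1: total draws C(16,5) = 4368; favorable C(11,5) = 462; P = 11/104; answer 11/104
Step 2: A1 = 11/104; threaded value p + q = 115; w = -21; a(3) = -3*(6) - 2*(-28) + 3*(-21) = -25; iterating: a(3)=-25, a(4)=-21, a(5)=131, a(6)=-426, a(7)=953, a(8)=-1614, a(9)=1658, a(10)=1113, a(11)=-11497, a(12)=37239, a(13)=-85384, a(14)=147183, a(15)=-159064, a(16)=-73326; answer -73326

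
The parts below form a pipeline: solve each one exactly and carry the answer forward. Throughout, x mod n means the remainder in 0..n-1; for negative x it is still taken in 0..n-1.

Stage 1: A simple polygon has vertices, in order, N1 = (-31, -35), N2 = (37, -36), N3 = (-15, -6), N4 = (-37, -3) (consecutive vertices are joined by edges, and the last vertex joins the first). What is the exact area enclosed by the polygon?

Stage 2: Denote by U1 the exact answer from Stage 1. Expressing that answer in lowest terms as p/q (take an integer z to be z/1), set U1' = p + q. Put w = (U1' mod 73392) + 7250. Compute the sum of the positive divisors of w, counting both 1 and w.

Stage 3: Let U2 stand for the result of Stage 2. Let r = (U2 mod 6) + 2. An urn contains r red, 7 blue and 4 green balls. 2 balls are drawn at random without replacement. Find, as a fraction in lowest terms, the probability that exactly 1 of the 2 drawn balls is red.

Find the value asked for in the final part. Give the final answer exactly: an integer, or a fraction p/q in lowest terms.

Stage 1: cross terms: (-31*-36 - 37*-35)=2411, (37*-6 - -15*-36)=-762, (-15*-3 - -37*-6)=-177, (-37*-35 - -31*-3)=1202; twice the area = |2674| = 2674; area = 1337; answer 1337
Stage 2: U1 = 1337; threaded value p + q = 1338; w = 8588; 8588 = 2^2 * 19 * 113; sigma = (1 + 2 + 4) * (1 + 19) * (1 + 113) = 7 * 20 * 114 = 15960; answer 15960
Stage 3: U2 = 15960; r = 2; total draws C(13,2) = 78; favorable C(2,1)*C(11,1) = 22; P = 11/39; answer 11/39

11/39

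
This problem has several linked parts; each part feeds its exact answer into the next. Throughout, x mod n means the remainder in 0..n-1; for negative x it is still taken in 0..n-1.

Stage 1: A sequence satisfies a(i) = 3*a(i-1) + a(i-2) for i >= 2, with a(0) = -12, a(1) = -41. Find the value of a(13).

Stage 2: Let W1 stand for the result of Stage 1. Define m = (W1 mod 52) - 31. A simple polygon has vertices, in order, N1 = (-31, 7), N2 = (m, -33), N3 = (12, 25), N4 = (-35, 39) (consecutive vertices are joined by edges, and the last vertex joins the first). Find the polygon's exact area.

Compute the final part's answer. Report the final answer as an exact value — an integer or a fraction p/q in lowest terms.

Stage 1: a(2) = 3*(-41) + 1*(-12) = -135; iterating: a(2)=-135, a(3)=-446, a(4)=-1473, a(5)=-4865, a(6)=-16068, a(7)=-53069, a(8)=-175275, a(9)=-578894, a(10)=-1911957, a(11)=-6314765, a(12)=-20856252, a(13)=-68883521; answer -68883521
Stage 2: W1 = -68883521; m = 16; cross terms: (-31*-33 - 16*7)=911, (16*25 - 12*-33)=796, (12*39 - -35*25)=1343, (-35*7 - -31*39)=964; twice the area = |4014| = 4014; area = 2007; answer 2007

2007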